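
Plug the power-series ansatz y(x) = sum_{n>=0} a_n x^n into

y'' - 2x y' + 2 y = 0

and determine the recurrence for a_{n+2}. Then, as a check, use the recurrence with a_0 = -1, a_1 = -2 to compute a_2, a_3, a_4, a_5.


Substitute y = sum_n a_n x^n.
y''(x) has coefficient (n+2)(n+1) a_{n+2} at x^n;
-2 x y'(x) has coefficient -2 n a_n at x^n (shift);
2 y(x) has coefficient 2 a_n at x^n.
Matching x^n: (n+2)(n+1) a_{n+2} + (-2n + 2) a_n = 0.
Thus a_{n+2} = (2n - 2) / ((n+1)(n+2)) * a_n.

Check with a_0 = -1, a_1 = -2 (apply the recurrence for n = 0, 1, 2, 3): a_0 = -1, a_1 = -2, a_2 = 1, a_3 = 0, a_4 = 1/6, a_5 = 0.

a_(n+2) = (2n - 2) / ((n+1)(n+2)) * a_n; check: a_0 = -1, a_1 = -2, a_2 = 1, a_3 = 0, a_4 = 1/6, a_5 = 0


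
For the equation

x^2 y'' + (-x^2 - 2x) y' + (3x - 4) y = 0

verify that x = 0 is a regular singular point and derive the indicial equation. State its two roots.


Divide by x^2 to reach normal form y'' + P_1(x) y' + P_2(x) y = 0 with P_1(x) = -1 - 2/x and P_2(x) = 3/x - 4/x^2.
x = 0 is a singular point because the y'-coefficient -1 - 2/x has a pole at x = 0 and the y-coefficient 3/x - 4/x^2 has a pole at x = 0.
It is a regular singular point because x P_1(x) = p(x) = -x - 2 and x^2 P_2(x) = q(x) = 3x - 4 are polynomials, hence analytic at x = 0.
p(0) = -2,  q(0) = -4.
Indicial equation: r(r-1) + p(0) r + q(0) = 0, i.e. r^2 + (p(0) - 1) r + q(0) = 0, i.e. r^2 - 3 r - 4 = 0.
Discriminant: (-3)^2 - 4(-4) = 25, so r = (3 ± 5)/2.
Solving: r_1 = 4, r_2 = -1.

indicial: r^2 - 3 r - 4 = 0; roots r_1 = 4, r_2 = -1


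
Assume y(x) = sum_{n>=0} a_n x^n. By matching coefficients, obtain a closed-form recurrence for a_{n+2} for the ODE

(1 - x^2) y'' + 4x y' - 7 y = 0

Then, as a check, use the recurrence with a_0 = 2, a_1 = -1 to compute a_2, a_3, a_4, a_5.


Substitute y = sum_n a_n x^n.
(1 - 1 x^2) y'' contributes (n+2)(n+1) a_{n+2} - n(n-1) a_n at x^n.
4 x y'(x) contributes 4 n a_n at x^n.
-7 y(x) contributes -7 a_n at x^n.
Matching x^n: (n+2)(n+1) a_{n+2} + (-n(n-1) + 4 n - 7) a_n = 0.
Thus a_{n+2} = (n(n-1) - 4 n + 7) / ((n+1)(n+2)) * a_n.

Check with a_0 = 2, a_1 = -1 (apply the recurrence for n = 0, 1, 2, 3): a_0 = 2, a_1 = -1, a_2 = 7, a_3 = -1/2, a_4 = 7/12, a_5 = -1/40.

a_(n+2) = (n(n-1) - 4 n + 7) / ((n+1)(n+2)) * a_n; check: a_0 = 2, a_1 = -1, a_2 = 7, a_3 = -1/2, a_4 = 7/12, a_5 = -1/40


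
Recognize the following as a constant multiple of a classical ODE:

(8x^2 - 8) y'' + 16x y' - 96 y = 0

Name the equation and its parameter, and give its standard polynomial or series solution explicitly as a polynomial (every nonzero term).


All three coefficients share the factor -8; dividing through by -8 gives  (1 - x^2) y'' - 2x y' + 12 y = 0.
This matches the Legendre equation (1 - x^2) y'' - 2x y' + n(n+1) y = 0 (note the -2x y' term) with n(n+1) = 12, so n = 3; the polynomial solution is P_3(x).
With y = sum_k a_k x^k, matching x^k gives (k+2)(k+1) a_{k+2} = [k(k+1) - n(n+1)] a_k = (k - 3)(k + 4) a_k. The right side vanishes at k = 3, so the series with the parity of 3 terminates at degree 3.
Standard normalization (P_n(1) = 1): leading coefficient (2n)!/(2^n (n!)^2) = 720/(8*36) = 5/2, so a_3 = 5/2. Work downward with a_k = (k+1)(k+2) a_{k+2} / ((k - 3)(k + 4)):
  a_1 = (2)(3)(5/2) / ((1 - 3)(1 + 4)) = 15/(-10) = -3/2
Hence P_3(x) = 5 x^3/2 - 3 x/2.

P_3(x); series = 5 x^3/2 - 3 x/2


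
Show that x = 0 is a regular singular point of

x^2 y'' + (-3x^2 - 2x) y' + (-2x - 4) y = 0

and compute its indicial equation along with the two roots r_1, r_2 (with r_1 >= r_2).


Divide by x^2 to reach normal form y'' + P_1(x) y' + P_2(x) y = 0 with P_1(x) = -3 - 2/x and P_2(x) = -2/x - 4/x^2.
x = 0 is a singular point because the y'-coefficient -3 - 2/x has a pole at x = 0 and the y-coefficient -2/x - 4/x^2 has a pole at x = 0.
It is a regular singular point because x P_1(x) = p(x) = -3x - 2 and x^2 P_2(x) = q(x) = -2x - 4 are polynomials, hence analytic at x = 0.
p(0) = -2,  q(0) = -4.
Indicial equation: r(r-1) + p(0) r + q(0) = 0, i.e. r^2 + (p(0) - 1) r + q(0) = 0, i.e. r^2 - 3 r - 4 = 0.
Discriminant: (-3)^2 - 4(-4) = 25, so r = (3 ± 5)/2.
Solving: r_1 = 4, r_2 = -1.

indicial: r^2 - 3 r - 4 = 0; roots r_1 = 4, r_2 = -1


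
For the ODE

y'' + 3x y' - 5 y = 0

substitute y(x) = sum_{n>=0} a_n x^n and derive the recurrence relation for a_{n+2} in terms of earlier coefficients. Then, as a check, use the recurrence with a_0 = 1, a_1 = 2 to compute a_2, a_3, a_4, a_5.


Substitute y = sum_n a_n x^n.
y''(x) has coefficient (n+2)(n+1) a_{n+2} at x^n;
3 x y'(x) has coefficient 3 n a_n at x^n (shift);
-5 y(x) has coefficient -5 a_n at x^n.
Matching x^n: (n+2)(n+1) a_{n+2} + (3n - 5) a_n = 0.
Thus a_{n+2} = (-3n + 5) / ((n+1)(n+2)) * a_n.

Check with a_0 = 1, a_1 = 2 (apply the recurrence for n = 0, 1, 2, 3): a_0 = 1, a_1 = 2, a_2 = 5/2, a_3 = 2/3, a_4 = -5/24, a_5 = -2/15.

a_(n+2) = (-3n + 5) / ((n+1)(n+2)) * a_n; check: a_0 = 1, a_1 = 2, a_2 = 5/2, a_3 = 2/3, a_4 = -5/24, a_5 = -2/15


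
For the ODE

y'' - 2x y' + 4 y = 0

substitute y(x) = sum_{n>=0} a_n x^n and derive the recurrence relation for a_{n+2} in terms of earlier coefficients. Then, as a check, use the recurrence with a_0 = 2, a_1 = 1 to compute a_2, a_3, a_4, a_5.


Substitute y = sum_n a_n x^n.
y''(x) has coefficient (n+2)(n+1) a_{n+2} at x^n;
-2 x y'(x) has coefficient -2 n a_n at x^n (shift);
4 y(x) has coefficient 4 a_n at x^n.
Matching x^n: (n+2)(n+1) a_{n+2} + (-2n + 4) a_n = 0.
Thus a_{n+2} = (2n - 4) / ((n+1)(n+2)) * a_n.

Check with a_0 = 2, a_1 = 1 (apply the recurrence for n = 0, 1, 2, 3): a_0 = 2, a_1 = 1, a_2 = -4, a_3 = -1/3, a_4 = 0, a_5 = -1/30.

a_(n+2) = (2n - 4) / ((n+1)(n+2)) * a_n; check: a_0 = 2, a_1 = 1, a_2 = -4, a_3 = -1/3, a_4 = 0, a_5 = -1/30


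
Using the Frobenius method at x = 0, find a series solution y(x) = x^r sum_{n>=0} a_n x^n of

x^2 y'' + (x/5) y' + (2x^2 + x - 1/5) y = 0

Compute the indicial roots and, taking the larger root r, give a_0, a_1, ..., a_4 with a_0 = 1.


Write in Frobenius form y'' + (p(x)/x) y' + (q(x)/x^2) y = 0:
  p(x) = 1/5,  q(x) = 2x^2 + x - 1/5.
Indicial equation: r(r-1) + (1/5) r + (-1/5) = 0 -> roots r_1 = 1, r_2 = -1/5.
Take r = r_1 = 1. Let y(x) = x^r sum_{n>=0} a_n x^n with a_0 = 1.
Substitute y = x^r sum a_n x^n and match x^{r+n}. The recurrence is
  D(n) a_n + 1 a_{n-1} + 2 a_{n-2} = 0,  where D(n) = (r+n)(r+n-1) + (1/5)(r+n) + (-1/5).
  a_n = [-1 a_{n-1} - 2 a_{n-2}] / D(n).
Since the indicial polynomial factors as (r - r_1)(r - r_2), D(n) = (r_1 + n - r_1)(r_1 + n - r_2) = n(n + 6/5).
Evaluating step by step (a_0 = 1):
  n = 1: D(1) = 1(1 + 6/5) = 11/5; numerator = -1(1) = -1; a_1 = (-1)/(11/5) = -5/11
  n = 2: D(2) = 2(2 + 6/5) = 32/5; numerator = -1(-5/11) - 2(1) = -17/11; a_2 = (-17/11)/(32/5) = -85/352
  n = 3: D(3) = 3(3 + 6/5) = 63/5; numerator = -1(-85/352) - 2(-5/11) = 405/352; a_3 = (405/352)/(63/5) = 225/2464
  n = 4: D(4) = 4(4 + 6/5) = 104/5; numerator = -1(225/2464) - 2(-85/352) = 965/2464; a_4 = (965/2464)/(104/5) = 4825/256256

r = 1; a_0 = 1; a_1 = -5/11; a_2 = -85/352; a_3 = 225/2464; a_4 = 4825/256256


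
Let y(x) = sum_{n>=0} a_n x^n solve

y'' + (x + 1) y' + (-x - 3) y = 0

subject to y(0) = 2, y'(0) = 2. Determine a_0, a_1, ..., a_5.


Ansatz: y(x) = sum_{n>=0} a_n x^n, so y'(x) = sum_{n>=1} n a_n x^(n-1) and y''(x) = sum_{n>=2} n(n-1) a_n x^(n-2).
Substitute into P(x) y'' + Q(x) y' + R(x) y = 0 with P(x) = 1, Q(x) = x + 1, R(x) = -x - 3, and match powers of x.
Initial conditions: a_0 = 2, a_1 = 2.
Setting the coefficient of each power of x to zero and solving order by order (substituting the coefficients already found):
  x^0: 2 a_2 + a_1 - 3 a_0 = 0  ->  2 a_2 = -a_1 + 3 a_0 = 4  ->  a_2 = 2
  x^1: 6 a_3 + 2 a_2 - 2 a_1 - a_0 = 0  ->  6 a_3 = -2 a_2 + 2 a_1 + a_0 = 2  ->  a_3 = 1/3
  x^2: 12 a_4 + 3 a_3 - a_2 - a_1 = 0  ->  12 a_4 = -3 a_3 + a_2 + a_1 = 3  ->  a_4 = 1/4
  x^3: 20 a_5 + 4 a_4 - a_2 = 0  ->  20 a_5 = -4 a_4 + a_2 = 1  ->  a_5 = 1/20
Truncated series: y(x) = 2 + 2 x + 2 x^2 + (1/3) x^3 + (1/4) x^4 + (1/20) x^5 + O(x^6).

a_0 = 2; a_1 = 2; a_2 = 2; a_3 = 1/3; a_4 = 1/4; a_5 = 1/20


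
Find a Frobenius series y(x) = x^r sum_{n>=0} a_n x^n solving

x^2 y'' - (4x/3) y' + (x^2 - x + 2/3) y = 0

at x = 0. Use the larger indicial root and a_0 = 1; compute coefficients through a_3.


Write in Frobenius form y'' + (p(x)/x) y' + (q(x)/x^2) y = 0:
  p(x) = -4/3,  q(x) = x^2 - x + 2/3.
Indicial equation: r(r-1) + (-4/3) r + (2/3) = 0 -> roots r_1 = 2, r_2 = 1/3.
Take r = r_1 = 2. Let y(x) = x^r sum_{n>=0} a_n x^n with a_0 = 1.
Substitute y = x^r sum a_n x^n and match x^{r+n}. The recurrence is
  D(n) a_n - 1 a_{n-1} + 1 a_{n-2} = 0,  where D(n) = (r+n)(r+n-1) + (-4/3)(r+n) + (2/3).
  a_n = [1 a_{n-1} - 1 a_{n-2}] / D(n).
Since the indicial polynomial factors as (r - r_1)(r - r_2), D(n) = (r_1 + n - r_1)(r_1 + n - r_2) = n(n + 5/3).
Evaluating step by step (a_0 = 1):
  n = 1: D(1) = 1(1 + 5/3) = 8/3; numerator = 1(1) = 1; a_1 = (1)/(8/3) = 3/8
  n = 2: D(2) = 2(2 + 5/3) = 22/3; numerator = 1(3/8) - 1(1) = -5/8; a_2 = (-5/8)/(22/3) = -15/176
  n = 3: D(3) = 3(3 + 5/3) = 14; numerator = 1(-15/176) - 1(3/8) = -81/176; a_3 = (-81/176)/(14) = -81/2464

r = 2; a_0 = 1; a_1 = 3/8; a_2 = -15/176; a_3 = -81/2464


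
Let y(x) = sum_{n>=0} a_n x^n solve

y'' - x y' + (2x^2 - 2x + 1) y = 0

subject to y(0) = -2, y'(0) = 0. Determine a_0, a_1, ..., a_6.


Ansatz: y(x) = sum_{n>=0} a_n x^n, so y'(x) = sum_{n>=1} n a_n x^(n-1) and y''(x) = sum_{n>=2} n(n-1) a_n x^(n-2).
Substitute into P(x) y'' + Q(x) y' + R(x) y = 0 with P(x) = 1, Q(x) = -x, R(x) = 2x^2 - 2x + 1, and match powers of x.
Initial conditions: a_0 = -2, a_1 = 0.
Setting the coefficient of each power of x to zero and solving order by order (substituting the coefficients already found):
  x^0: 2 a_2 + a_0 = 0  ->  2 a_2 = -a_0 = 2  ->  a_2 = 1
  x^1: 6 a_3 - 2 a_0 = 0  ->  6 a_3 = 2 a_0 = -4  ->  a_3 = -2/3
  x^2: 12 a_4 - a_2 - 2 a_1 + 2 a_0 = 0  ->  12 a_4 = a_2 + 2 a_1 - 2 a_0 = 5  ->  a_4 = 5/12
  x^3: 20 a_5 - 2 a_3 - 2 a_2 + 2 a_1 = 0  ->  20 a_5 = 2 a_3 + 2 a_2 - 2 a_1 = 2/3  ->  a_5 = 1/30
  x^4: 30 a_6 - 3 a_4 - 2 a_3 + 2 a_2 = 0  ->  30 a_6 = 3 a_4 + 2 a_3 - 2 a_2 = -25/12  ->  a_6 = -5/72
Truncated series: y(x) = -2 + x^2 - (2/3) x^3 + (5/12) x^4 + (1/30) x^5 - (5/72) x^6 + O(x^7).

a_0 = -2; a_1 = 0; a_2 = 1; a_3 = -2/3; a_4 = 5/12; a_5 = 1/30; a_6 = -5/72


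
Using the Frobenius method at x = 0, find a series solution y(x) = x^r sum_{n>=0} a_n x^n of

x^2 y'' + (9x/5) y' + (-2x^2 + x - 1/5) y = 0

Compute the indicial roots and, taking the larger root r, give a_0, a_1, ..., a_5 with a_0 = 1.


Write in Frobenius form y'' + (p(x)/x) y' + (q(x)/x^2) y = 0:
  p(x) = 9/5,  q(x) = -2x^2 + x - 1/5.
Indicial equation: r(r-1) + (9/5) r + (-1/5) = 0 -> roots r_1 = 1/5, r_2 = -1.
Take r = r_1 = 1/5. Let y(x) = x^r sum_{n>=0} a_n x^n with a_0 = 1.
Substitute y = x^r sum a_n x^n and match x^{r+n}. The recurrence is
  D(n) a_n + 1 a_{n-1} - 2 a_{n-2} = 0,  where D(n) = (r+n)(r+n-1) + (9/5)(r+n) + (-1/5).
  a_n = [-1 a_{n-1} + 2 a_{n-2}] / D(n).
Since the indicial polynomial factors as (r - r_1)(r - r_2), D(n) = (r_1 + n - r_1)(r_1 + n - r_2) = n(n + 6/5).
Evaluating step by step (a_0 = 1):
  n = 1: D(1) = 1(1 + 6/5) = 11/5; numerator = -1(1) = -1; a_1 = (-1)/(11/5) = -5/11
  n = 2: D(2) = 2(2 + 6/5) = 32/5; numerator = -1(-5/11) + 2(1) = 27/11; a_2 = (27/11)/(32/5) = 135/352
  n = 3: D(3) = 3(3 + 6/5) = 63/5; numerator = -1(135/352) + 2(-5/11) = -455/352; a_3 = (-455/352)/(63/5) = -325/3168
  n = 4: D(4) = 4(4 + 6/5) = 104/5; numerator = -1(-325/3168) + 2(135/352) = 2755/3168; a_4 = (2755/3168)/(104/5) = 13775/329472
  n = 5: D(5) = 5(5 + 6/5) = 31; numerator = -1(13775/329472) + 2(-325/3168) = -27125/109824; a_5 = (-27125/109824)/(31) = -875/109824

r = 1/5; a_0 = 1; a_1 = -5/11; a_2 = 135/352; a_3 = -325/3168; a_4 = 13775/329472; a_5 = -875/109824


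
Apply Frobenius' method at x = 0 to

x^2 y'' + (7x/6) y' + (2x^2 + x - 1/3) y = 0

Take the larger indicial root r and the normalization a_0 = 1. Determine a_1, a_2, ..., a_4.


Write in Frobenius form y'' + (p(x)/x) y' + (q(x)/x^2) y = 0:
  p(x) = 7/6,  q(x) = 2x^2 + x - 1/3.
Indicial equation: r(r-1) + (7/6) r + (-1/3) = 0 -> roots r_1 = 1/2, r_2 = -2/3.
Take r = r_1 = 1/2. Let y(x) = x^r sum_{n>=0} a_n x^n with a_0 = 1.
Substitute y = x^r sum a_n x^n and match x^{r+n}. The recurrence is
  D(n) a_n + 1 a_{n-1} + 2 a_{n-2} = 0,  where D(n) = (r+n)(r+n-1) + (7/6)(r+n) + (-1/3).
  a_n = [-1 a_{n-1} - 2 a_{n-2}] / D(n).
Since the indicial polynomial factors as (r - r_1)(r - r_2), D(n) = (r_1 + n - r_1)(r_1 + n - r_2) = n(n + 7/6).
Evaluating step by step (a_0 = 1):
  n = 1: D(1) = 1(1 + 7/6) = 13/6; numerator = -1(1) = -1; a_1 = (-1)/(13/6) = -6/13
  n = 2: D(2) = 2(2 + 7/6) = 19/3; numerator = -1(-6/13) - 2(1) = -20/13; a_2 = (-20/13)/(19/3) = -60/247
  n = 3: D(3) = 3(3 + 7/6) = 25/2; numerator = -1(-60/247) - 2(-6/13) = 288/247; a_3 = (288/247)/(25/2) = 576/6175
  n = 4: D(4) = 4(4 + 7/6) = 62/3; numerator = -1(576/6175) - 2(-60/247) = 2424/6175; a_4 = (2424/6175)/(62/3) = 3636/191425

r = 1/2; a_0 = 1; a_1 = -6/13; a_2 = -60/247; a_3 = 576/6175; a_4 = 3636/191425


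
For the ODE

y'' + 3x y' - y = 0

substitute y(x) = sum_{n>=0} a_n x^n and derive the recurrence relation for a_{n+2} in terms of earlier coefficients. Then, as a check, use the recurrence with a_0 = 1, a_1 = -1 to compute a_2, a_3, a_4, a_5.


Substitute y = sum_n a_n x^n.
y''(x) has coefficient (n+2)(n+1) a_{n+2} at x^n;
3 x y'(x) has coefficient 3 n a_n at x^n (shift);
-y(x) has coefficient -1 a_n at x^n.
Matching x^n: (n+2)(n+1) a_{n+2} + (3n - 1) a_n = 0.
Thus a_{n+2} = (-3n + 1) / ((n+1)(n+2)) * a_n.

Check with a_0 = 1, a_1 = -1 (apply the recurrence for n = 0, 1, 2, 3): a_0 = 1, a_1 = -1, a_2 = 1/2, a_3 = 1/3, a_4 = -5/24, a_5 = -2/15.

a_(n+2) = (-3n + 1) / ((n+1)(n+2)) * a_n; check: a_0 = 1, a_1 = -1, a_2 = 1/2, a_3 = 1/3, a_4 = -5/24, a_5 = -2/15


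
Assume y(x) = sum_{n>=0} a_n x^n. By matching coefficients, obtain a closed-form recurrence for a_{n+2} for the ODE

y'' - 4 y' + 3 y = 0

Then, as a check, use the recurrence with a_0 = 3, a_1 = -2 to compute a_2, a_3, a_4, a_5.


Substitute y = sum_n a_n x^n.
y''(x) has coefficient (n+2)(n+1) a_{n+2} at x^n;
-4 y'(x) has coefficient -4 (n+1) a_{n+1} at x^n;
3 y(x) has coefficient 3 a_n at x^n.
Matching x^n: (n+2)(n+1) a_{n+2} - 4 (n+1) a_{n+1} + 3 a_n = 0.
Thus a_{n+2} = [4 (n+1) a_{n+1} - 3 a_n] / ((n+1)(n+2)).

Check with a_0 = 3, a_1 = -2 (apply the recurrence for n = 0, 1, 2, 3): a_0 = 3, a_1 = -2, a_2 = -17/2, a_3 = -31/3, a_4 = -197/24, a_5 = -301/60.

a_(n+2) = [4 (n+1) a_(n+1) - 3 a_n] / ((n+1)(n+2)); check: a_0 = 3, a_1 = -2, a_2 = -17/2, a_3 = -31/3, a_4 = -197/24, a_5 = -301/60


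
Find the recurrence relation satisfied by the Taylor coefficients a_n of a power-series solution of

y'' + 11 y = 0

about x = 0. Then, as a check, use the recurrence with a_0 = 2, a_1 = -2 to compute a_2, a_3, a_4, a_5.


Substitute y = sum_n a_n x^n into y'' + (const) y = 0.
y''(x) = sum_{n>=0} (n+2)(n+1) a_{n+2} x^n.
The ODE becomes sum_n [(n+2)(n+1) a_{n+2} + 11 a_n] x^n = 0.
Setting each coefficient to zero gives the recurrence:
  (n+2)(n+1) a_{n+2} + 11 a_n = 0,
  a_{n+2} = -11 / ((n+1)(n+2)) a_n.

Check with a_0 = 2, a_1 = -2 (apply the recurrence for n = 0, 1, 2, 3): a_0 = 2, a_1 = -2, a_2 = -11, a_3 = 11/3, a_4 = 121/12, a_5 = -121/60.

a_{n+2} = -11/((n+1)(n+2)) * a_n; check: a_0 = 2, a_1 = -2, a_2 = -11, a_3 = 11/3, a_4 = 121/12, a_5 = -121/60


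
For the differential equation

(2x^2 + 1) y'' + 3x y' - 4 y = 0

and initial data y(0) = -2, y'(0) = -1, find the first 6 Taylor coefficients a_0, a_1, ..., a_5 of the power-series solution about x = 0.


Ansatz: y(x) = sum_{n>=0} a_n x^n, so y'(x) = sum_{n>=1} n a_n x^(n-1) and y''(x) = sum_{n>=2} n(n-1) a_n x^(n-2).
Substitute into P(x) y'' + Q(x) y' + R(x) y = 0 with P(x) = 2x^2 + 1, Q(x) = 3x, R(x) = -4, and match powers of x.
Initial conditions: a_0 = -2, a_1 = -1.
Setting the coefficient of each power of x to zero and solving order by order (substituting the coefficients already found):
  x^0: 2 a_2 - 4 a_0 = 0  ->  2 a_2 = 4 a_0 = -8  ->  a_2 = -4
  x^1: 6 a_3 - a_1 = 0  ->  6 a_3 = a_1 = -1  ->  a_3 = -1/6
  x^2: 12 a_4 + 6 a_2 = 0  ->  12 a_4 = -6 a_2 = 24  ->  a_4 = 2
  x^3: 20 a_5 + 17 a_3 = 0  ->  20 a_5 = -17 a_3 = 17/6  ->  a_5 = 17/120
Truncated series: y(x) = -2 - x - 4 x^2 - (1/6) x^3 + 2 x^4 + (17/120) x^5 + O(x^6).

a_0 = -2; a_1 = -1; a_2 = -4; a_3 = -1/6; a_4 = 2; a_5 = 17/120


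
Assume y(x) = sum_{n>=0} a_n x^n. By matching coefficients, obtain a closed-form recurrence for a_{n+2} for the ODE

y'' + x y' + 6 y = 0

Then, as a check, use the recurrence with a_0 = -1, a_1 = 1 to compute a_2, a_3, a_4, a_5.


Substitute y = sum_n a_n x^n.
y''(x) has coefficient (n+2)(n+1) a_{n+2} at x^n;
x y'(x) has coefficient n a_n at x^n (shift);
6 y(x) has coefficient 6 a_n at x^n.
Matching x^n: (n+2)(n+1) a_{n+2} + (n + 6) a_n = 0.
Thus a_{n+2} = (-n - 6) / ((n+1)(n+2)) * a_n.

Check with a_0 = -1, a_1 = 1 (apply the recurrence for n = 0, 1, 2, 3): a_0 = -1, a_1 = 1, a_2 = 3, a_3 = -7/6, a_4 = -2, a_5 = 21/40.

a_(n+2) = (-n - 6) / ((n+1)(n+2)) * a_n; check: a_0 = -1, a_1 = 1, a_2 = 3, a_3 = -7/6, a_4 = -2, a_5 = 21/40


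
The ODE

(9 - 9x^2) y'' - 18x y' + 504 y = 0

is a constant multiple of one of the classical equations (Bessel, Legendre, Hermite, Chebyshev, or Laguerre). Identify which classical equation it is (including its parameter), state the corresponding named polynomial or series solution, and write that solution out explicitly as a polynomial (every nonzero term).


All three coefficients share the factor 9; dividing through by 9 gives  (1 - x^2) y'' - 2x y' + 56 y = 0.
This matches the Legendre equation (1 - x^2) y'' - 2x y' + n(n+1) y = 0 (note the -2x y' term) with n(n+1) = 56, so n = 7; the polynomial solution is P_7(x).
With y = sum_k a_k x^k, matching x^k gives (k+2)(k+1) a_{k+2} = [k(k+1) - n(n+1)] a_k = (k - 7)(k + 8) a_k. The right side vanishes at k = 7, so the series with the parity of 7 terminates at degree 7.
Standard normalization (P_n(1) = 1): leading coefficient (2n)!/(2^n (n!)^2) = 87178291200/(128*25401600) = 429/16, so a_7 = 429/16. Work downward with a_k = (k+1)(k+2) a_{k+2} / ((k - 7)(k + 8)):
  a_5 = (6)(7)(429/16) / ((5 - 7)(5 + 8)) = (9009/8)/(-26) = -693/16
  a_3 = (4)(5)(-693/16) / ((3 - 7)(3 + 8)) = (-3465/4)/(-44) = 315/16
  a_1 = (2)(3)(315/16) / ((1 - 7)(1 + 8)) = (945/8)/(-54) = -35/16
Hence P_7(x) = 429 x^7/16 - 693 x^5/16 + 315 x^3/16 - 35 x/16.

P_7(x); series = 429 x^7/16 - 693 x^5/16 + 315 x^3/16 - 35 x/16


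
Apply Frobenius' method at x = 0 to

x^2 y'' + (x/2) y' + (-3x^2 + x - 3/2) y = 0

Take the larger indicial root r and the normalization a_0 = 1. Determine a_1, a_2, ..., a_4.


Write in Frobenius form y'' + (p(x)/x) y' + (q(x)/x^2) y = 0:
  p(x) = 1/2,  q(x) = -3x^2 + x - 3/2.
Indicial equation: r(r-1) + (1/2) r + (-3/2) = 0 -> roots r_1 = 3/2, r_2 = -1.
Take r = r_1 = 3/2. Let y(x) = x^r sum_{n>=0} a_n x^n with a_0 = 1.
Substitute y = x^r sum a_n x^n and match x^{r+n}. The recurrence is
  D(n) a_n + 1 a_{n-1} - 3 a_{n-2} = 0,  where D(n) = (r+n)(r+n-1) + (1/2)(r+n) + (-3/2).
  a_n = [-1 a_{n-1} + 3 a_{n-2}] / D(n).
Since the indicial polynomial factors as (r - r_1)(r - r_2), D(n) = (r_1 + n - r_1)(r_1 + n - r_2) = n(n + 5/2).
Evaluating step by step (a_0 = 1):
  n = 1: D(1) = 1(1 + 5/2) = 7/2; numerator = -1(1) = -1; a_1 = (-1)/(7/2) = -2/7
  n = 2: D(2) = 2(2 + 5/2) = 9; numerator = -1(-2/7) + 3(1) = 23/7; a_2 = (23/7)/(9) = 23/63
  n = 3: D(3) = 3(3 + 5/2) = 33/2; numerator = -1(23/63) + 3(-2/7) = -11/9; a_3 = (-11/9)/(33/2) = -2/27
  n = 4: D(4) = 4(4 + 5/2) = 26; numerator = -1(-2/27) + 3(23/63) = 221/189; a_4 = (221/189)/(26) = 17/378

r = 3/2; a_0 = 1; a_1 = -2/7; a_2 = 23/63; a_3 = -2/27; a_4 = 17/378


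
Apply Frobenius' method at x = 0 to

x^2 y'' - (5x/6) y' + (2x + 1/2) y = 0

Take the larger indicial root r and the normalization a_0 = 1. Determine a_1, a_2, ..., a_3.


Write in Frobenius form y'' + (p(x)/x) y' + (q(x)/x^2) y = 0:
  p(x) = -5/6,  q(x) = 2x + 1/2.
Indicial equation: r(r-1) + (-5/6) r + (1/2) = 0 -> roots r_1 = 3/2, r_2 = 1/3.
Take r = r_1 = 3/2. Let y(x) = x^r sum_{n>=0} a_n x^n with a_0 = 1.
Substitute y = x^r sum a_n x^n and match x^{r+n}. The recurrence is
  D(n) a_n + 2 a_{n-1} = 0,  where D(n) = (r+n)(r+n-1) + (-5/6)(r+n) + (1/2).
  a_n = -2 / D(n) * a_{n-1}.
Since the indicial polynomial factors as (r - r_1)(r - r_2), D(n) = (r_1 + n - r_1)(r_1 + n - r_2) = n(n + 7/6).
Evaluating step by step (a_0 = 1):
  n = 1: D(1) = 1(1 + 7/6) = 13/6; numerator = -2(1) = -2; a_1 = (-2)/(13/6) = -12/13
  n = 2: D(2) = 2(2 + 7/6) = 19/3; numerator = -2(-12/13) = 24/13; a_2 = (24/13)/(19/3) = 72/247
  n = 3: D(3) = 3(3 + 7/6) = 25/2; numerator = -2(72/247) = -144/247; a_3 = (-144/247)/(25/2) = -288/6175

r = 3/2; a_0 = 1; a_1 = -12/13; a_2 = 72/247; a_3 = -288/6175


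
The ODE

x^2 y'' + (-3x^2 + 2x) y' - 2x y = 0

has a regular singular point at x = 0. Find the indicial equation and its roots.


Divide by x^2 to reach normal form y'' + P_1(x) y' + P_2(x) y = 0 with P_1(x) = -3 + 2/x and P_2(x) = -2/x.
x = 0 is a singular point because the y'-coefficient -3 + 2/x has a pole at x = 0 and the y-coefficient -2/x has a pole at x = 0.
It is a regular singular point because x P_1(x) = p(x) = 2 - 3x and x^2 P_2(x) = q(x) = -2x are polynomials, hence analytic at x = 0.
p(0) = 2,  q(0) = 0.
Indicial equation: r(r-1) + p(0) r + q(0) = 0, i.e. r^2 + (p(0) - 1) r + q(0) = 0, i.e. r^2 + 1 r = 0.
Discriminant: (1)^2 - 4(0) = 1, so r = (-1 ± 1)/2.
Solving: r_1 = 0, r_2 = -1.

indicial: r^2 + 1 r = 0; roots r_1 = 0, r_2 = -1


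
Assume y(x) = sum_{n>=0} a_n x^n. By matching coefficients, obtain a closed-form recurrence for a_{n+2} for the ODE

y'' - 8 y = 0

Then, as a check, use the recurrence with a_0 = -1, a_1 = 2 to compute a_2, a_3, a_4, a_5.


Substitute y = sum_n a_n x^n into y'' + (const) y = 0.
y''(x) = sum_{n>=0} (n+2)(n+1) a_{n+2} x^n.
The ODE becomes sum_n [(n+2)(n+1) a_{n+2} - 8 a_n] x^n = 0.
Setting each coefficient to zero gives the recurrence:
  (n+2)(n+1) a_{n+2} - 8 a_n = 0,
  a_{n+2} = 8 / ((n+1)(n+2)) a_n.

Check with a_0 = -1, a_1 = 2 (apply the recurrence for n = 0, 1, 2, 3): a_0 = -1, a_1 = 2, a_2 = -4, a_3 = 8/3, a_4 = -8/3, a_5 = 16/15.

a_{n+2} = 8/((n+1)(n+2)) * a_n; check: a_0 = -1, a_1 = 2, a_2 = -4, a_3 = 8/3, a_4 = -8/3, a_5 = 16/15


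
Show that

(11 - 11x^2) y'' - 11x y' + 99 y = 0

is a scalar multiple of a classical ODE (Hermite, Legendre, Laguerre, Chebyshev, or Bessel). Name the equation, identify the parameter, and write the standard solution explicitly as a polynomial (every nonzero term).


All three coefficients share the factor 11; dividing through by 11 gives  (1 - x^2) y'' - x y' + 9 y = 0.
This matches the Chebyshev equation (1 - x^2) y'' - x y' + n^2 y = 0 (note the -x y' term, not -2x y') with n^2 = 9, so n = 3; the polynomial solution is T_3(x).
With y = sum_k a_k x^k, matching x^k gives (k+2)(k+1) a_{k+2} = (k^2 - n^2) a_k = (k - 3)(k + 3) a_k. The right side vanishes at k = 3, so the series with the parity of 3 terminates at degree 3.
Standard normalization: leading coefficient of T_n is 2^(n-1), so a_3 = 2^2 = 4. Work downward with a_k = (k+1)(k+2) a_{k+2} / ((k - 3)(k + 3)):
  a_1 = (2)(3)(4) / ((1 - 3)(1 + 3)) = 24/(-8) = -3
Hence T_3(x) = 4 x^3 - 3 x.

T_3(x); series = 4 x^3 - 3 x


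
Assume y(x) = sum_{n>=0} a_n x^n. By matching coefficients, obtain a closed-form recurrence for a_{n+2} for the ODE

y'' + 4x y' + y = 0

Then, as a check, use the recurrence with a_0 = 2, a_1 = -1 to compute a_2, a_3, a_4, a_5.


Substitute y = sum_n a_n x^n.
y''(x) has coefficient (n+2)(n+1) a_{n+2} at x^n;
4 x y'(x) has coefficient 4 n a_n at x^n (shift);
y(x) has coefficient 1 a_n at x^n.
Matching x^n: (n+2)(n+1) a_{n+2} + (4n + 1) a_n = 0.
Thus a_{n+2} = (-4n - 1) / ((n+1)(n+2)) * a_n.

Check with a_0 = 2, a_1 = -1 (apply the recurrence for n = 0, 1, 2, 3): a_0 = 2, a_1 = -1, a_2 = -1, a_3 = 5/6, a_4 = 3/4, a_5 = -13/24.

a_(n+2) = (-4n - 1) / ((n+1)(n+2)) * a_n; check: a_0 = 2, a_1 = -1, a_2 = -1, a_3 = 5/6, a_4 = 3/4, a_5 = -13/24


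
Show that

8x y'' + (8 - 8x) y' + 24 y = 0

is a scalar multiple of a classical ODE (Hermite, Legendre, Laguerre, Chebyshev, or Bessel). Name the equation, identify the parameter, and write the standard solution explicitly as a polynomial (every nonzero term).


All three coefficients share the factor 8; dividing through by 8 gives  x y'' + (1 - x) y' + 3 y = 0.
This matches the Laguerre equation x y'' + (1 - x) y' + n y = 0 with n = 3; the polynomial solution is L_3(x).
With y = sum_k a_k x^k, matching x^k gives (k+1)k a_{k+1} + (k+1) a_{k+1} - k a_k + n a_k = 0, i.e. (k+1)^2 a_{k+1} = (k - n) a_k = (k - 3) a_k. The right side vanishes at k = 3, so the series terminates at degree 3.
Standard normalization L_n(0) = 1 gives a_0 = 1. Work upward with a_{k+1} = (k - 3) a_k / (k+1)^2:
  a_1 = (0 - 3)(1) / 1^2 = -3/1 = -3
  a_2 = (1 - 3)(-3) / 2^2 = 6/4 = 3/2
  a_3 = (2 - 3)(3/2) / 3^2 = (-3/2)/9 = -1/6
Hence L_3(x) = -x^3/6 + 3 x^2/2 - 3 x + 1.

L_3(x); series = -x^3/6 + 3 x^2/2 - 3 x + 1


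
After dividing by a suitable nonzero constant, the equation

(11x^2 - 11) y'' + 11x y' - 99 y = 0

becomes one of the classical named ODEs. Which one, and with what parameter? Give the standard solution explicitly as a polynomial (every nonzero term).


All three coefficients share the factor -11; dividing through by -11 gives  (1 - x^2) y'' - x y' + 9 y = 0.
This matches the Chebyshev equation (1 - x^2) y'' - x y' + n^2 y = 0 (note the -x y' term, not -2x y') with n^2 = 9, so n = 3; the polynomial solution is T_3(x).
With y = sum_k a_k x^k, matching x^k gives (k+2)(k+1) a_{k+2} = (k^2 - n^2) a_k = (k - 3)(k + 3) a_k. The right side vanishes at k = 3, so the series with the parity of 3 terminates at degree 3.
Standard normalization: leading coefficient of T_n is 2^(n-1), so a_3 = 2^2 = 4. Work downward with a_k = (k+1)(k+2) a_{k+2} / ((k - 3)(k + 3)):
  a_1 = (2)(3)(4) / ((1 - 3)(1 + 3)) = 24/(-8) = -3
Hence T_3(x) = 4 x^3 - 3 x.

T_3(x); series = 4 x^3 - 3 x


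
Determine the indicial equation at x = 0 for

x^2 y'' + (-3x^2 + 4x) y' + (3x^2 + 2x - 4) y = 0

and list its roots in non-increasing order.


Divide by x^2 to reach normal form y'' + P_1(x) y' + P_2(x) y = 0 with P_1(x) = -3 + 4/x and P_2(x) = 3 + 2/x - 4/x^2.
x = 0 is a singular point because the y'-coefficient -3 + 4/x has a pole at x = 0 and the y-coefficient 3 + 2/x - 4/x^2 has a pole at x = 0.
It is a regular singular point because x P_1(x) = p(x) = 4 - 3x and x^2 P_2(x) = q(x) = 3x^2 + 2x - 4 are polynomials, hence analytic at x = 0.
p(0) = 4,  q(0) = -4.
Indicial equation: r(r-1) + p(0) r + q(0) = 0, i.e. r^2 + (p(0) - 1) r + q(0) = 0, i.e. r^2 + 3 r - 4 = 0.
Discriminant: (3)^2 - 4(-4) = 25, so r = (-3 ± 5)/2.
Solving: r_1 = 1, r_2 = -4.

indicial: r^2 + 3 r - 4 = 0; roots r_1 = 1, r_2 = -4


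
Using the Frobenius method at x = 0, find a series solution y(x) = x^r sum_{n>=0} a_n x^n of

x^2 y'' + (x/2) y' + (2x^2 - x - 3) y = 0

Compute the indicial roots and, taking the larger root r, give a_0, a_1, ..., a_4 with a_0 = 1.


Write in Frobenius form y'' + (p(x)/x) y' + (q(x)/x^2) y = 0:
  p(x) = 1/2,  q(x) = 2x^2 - x - 3.
Indicial equation: r(r-1) + (1/2) r + (-3) = 0 -> roots r_1 = 2, r_2 = -3/2.
Take r = r_1 = 2. Let y(x) = x^r sum_{n>=0} a_n x^n with a_0 = 1.
Substitute y = x^r sum a_n x^n and match x^{r+n}. The recurrence is
  D(n) a_n - 1 a_{n-1} + 2 a_{n-2} = 0,  where D(n) = (r+n)(r+n-1) + (1/2)(r+n) + (-3).
  a_n = [1 a_{n-1} - 2 a_{n-2}] / D(n).
Since the indicial polynomial factors as (r - r_1)(r - r_2), D(n) = (r_1 + n - r_1)(r_1 + n - r_2) = n(n + 7/2).
Evaluating step by step (a_0 = 1):
  n = 1: D(1) = 1(1 + 7/2) = 9/2; numerator = 1(1) = 1; a_1 = (1)/(9/2) = 2/9
  n = 2: D(2) = 2(2 + 7/2) = 11; numerator = 1(2/9) - 2(1) = -16/9; a_2 = (-16/9)/(11) = -16/99
  n = 3: D(3) = 3(3 + 7/2) = 39/2; numerator = 1(-16/99) - 2(2/9) = -20/33; a_3 = (-20/33)/(39/2) = -40/1287
  n = 4: D(4) = 4(4 + 7/2) = 30; numerator = 1(-40/1287) - 2(-16/99) = 376/1287; a_4 = (376/1287)/(30) = 188/19305

r = 2; a_0 = 1; a_1 = 2/9; a_2 = -16/99; a_3 = -40/1287; a_4 = 188/19305


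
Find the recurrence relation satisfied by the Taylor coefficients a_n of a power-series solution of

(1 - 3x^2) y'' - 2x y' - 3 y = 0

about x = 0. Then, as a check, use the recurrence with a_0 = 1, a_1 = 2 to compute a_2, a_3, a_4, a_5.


Substitute y = sum_n a_n x^n.
(1 - 3 x^2) y'' contributes (n+2)(n+1) a_{n+2} - 3 n(n-1) a_n at x^n.
-2 x y'(x) contributes -2 n a_n at x^n.
-3 y(x) contributes -3 a_n at x^n.
Matching x^n: (n+2)(n+1) a_{n+2} + (-3 n(n-1) - 2 n - 3) a_n = 0.
Thus a_{n+2} = (3 n(n-1) + 2 n + 3) / ((n+1)(n+2)) * a_n.

Check with a_0 = 1, a_1 = 2 (apply the recurrence for n = 0, 1, 2, 3): a_0 = 1, a_1 = 2, a_2 = 3/2, a_3 = 5/3, a_4 = 13/8, a_5 = 9/4.

a_(n+2) = (3 n(n-1) + 2 n + 3) / ((n+1)(n+2)) * a_n; check: a_0 = 1, a_1 = 2, a_2 = 3/2, a_3 = 5/3, a_4 = 13/8, a_5 = 9/4


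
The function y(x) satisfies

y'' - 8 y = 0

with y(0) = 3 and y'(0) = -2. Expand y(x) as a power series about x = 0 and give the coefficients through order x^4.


Ansatz: y(x) = sum_{n>=0} a_n x^n, so y'(x) = sum_{n>=1} n a_n x^(n-1) and y''(x) = sum_{n>=2} n(n-1) a_n x^(n-2).
Substitute into P(x) y'' + Q(x) y' + R(x) y = 0 with P(x) = 1, Q(x) = 0, R(x) = -8, and match powers of x.
Initial conditions: a_0 = 3, a_1 = -2.
Setting the coefficient of each power of x to zero and solving order by order (substituting the coefficients already found):
  x^0: 2 a_2 - 8 a_0 = 0  ->  2 a_2 = 8 a_0 = 24  ->  a_2 = 12
  x^1: 6 a_3 - 8 a_1 = 0  ->  6 a_3 = 8 a_1 = -16  ->  a_3 = -8/3
  x^2: 12 a_4 - 8 a_2 = 0  ->  12 a_4 = 8 a_2 = 96  ->  a_4 = 8
Truncated series: y(x) = 3 - 2 x + 12 x^2 - (8/3) x^3 + 8 x^4 + O(x^5).

a_0 = 3; a_1 = -2; a_2 = 12; a_3 = -8/3; a_4 = 8


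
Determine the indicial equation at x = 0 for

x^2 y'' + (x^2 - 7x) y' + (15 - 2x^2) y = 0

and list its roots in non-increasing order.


Divide by x^2 to reach normal form y'' + P_1(x) y' + P_2(x) y = 0 with P_1(x) = 1 - 7/x and P_2(x) = -2 + 15/x^2.
x = 0 is a singular point because the y'-coefficient 1 - 7/x has a pole at x = 0 and the y-coefficient -2 + 15/x^2 has a pole at x = 0.
It is a regular singular point because x P_1(x) = p(x) = x - 7 and x^2 P_2(x) = q(x) = 15 - 2x^2 are polynomials, hence analytic at x = 0.
p(0) = -7,  q(0) = 15.
Indicial equation: r(r-1) + p(0) r + q(0) = 0, i.e. r^2 + (p(0) - 1) r + q(0) = 0, i.e. r^2 - 8 r + 15 = 0.
Discriminant: (-8)^2 - 4(15) = 4, so r = (8 ± 2)/2.
Solving: r_1 = 5, r_2 = 3.

indicial: r^2 - 8 r + 15 = 0; roots r_1 = 5, r_2 = 3


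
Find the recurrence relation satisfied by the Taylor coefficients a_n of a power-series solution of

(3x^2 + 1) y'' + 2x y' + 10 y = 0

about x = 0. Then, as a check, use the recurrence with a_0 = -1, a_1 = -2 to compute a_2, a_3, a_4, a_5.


Substitute y = sum_n a_n x^n.
(1 + 3 x^2) y'' contributes (n+2)(n+1) a_{n+2} + 3 n(n-1) a_n at x^n.
2 x y'(x) contributes 2 n a_n at x^n.
10 y(x) contributes 10 a_n at x^n.
Matching x^n: (n+2)(n+1) a_{n+2} + (3 n(n-1) + 2 n + 10) a_n = 0.
Thus a_{n+2} = (-3 n(n-1) - 2 n - 10) / ((n+1)(n+2)) * a_n.

Check with a_0 = -1, a_1 = -2 (apply the recurrence for n = 0, 1, 2, 3): a_0 = -1, a_1 = -2, a_2 = 5, a_3 = 4, a_4 = -25/3, a_5 = -34/5.

a_(n+2) = (-3 n(n-1) - 2 n - 10) / ((n+1)(n+2)) * a_n; check: a_0 = -1, a_1 = -2, a_2 = 5, a_3 = 4, a_4 = -25/3, a_5 = -34/5


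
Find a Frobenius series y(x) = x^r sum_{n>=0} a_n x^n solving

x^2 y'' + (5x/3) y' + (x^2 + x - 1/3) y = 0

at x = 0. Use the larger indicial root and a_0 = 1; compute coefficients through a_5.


Write in Frobenius form y'' + (p(x)/x) y' + (q(x)/x^2) y = 0:
  p(x) = 5/3,  q(x) = x^2 + x - 1/3.
Indicial equation: r(r-1) + (5/3) r + (-1/3) = 0 -> roots r_1 = 1/3, r_2 = -1.
Take r = r_1 = 1/3. Let y(x) = x^r sum_{n>=0} a_n x^n with a_0 = 1.
Substitute y = x^r sum a_n x^n and match x^{r+n}. The recurrence is
  D(n) a_n + 1 a_{n-1} + 1 a_{n-2} = 0,  where D(n) = (r+n)(r+n-1) + (5/3)(r+n) + (-1/3).
  a_n = [-1 a_{n-1} - 1 a_{n-2}] / D(n).
Since the indicial polynomial factors as (r - r_1)(r - r_2), D(n) = (r_1 + n - r_1)(r_1 + n - r_2) = n(n + 4/3).
Evaluating step by step (a_0 = 1):
  n = 1: D(1) = 1(1 + 4/3) = 7/3; numerator = -1(1) = -1; a_1 = (-1)/(7/3) = -3/7
  n = 2: D(2) = 2(2 + 4/3) = 20/3; numerator = -1(-3/7) - 1(1) = -4/7; a_2 = (-4/7)/(20/3) = -3/35
  n = 3: D(3) = 3(3 + 4/3) = 13; numerator = -1(-3/35) - 1(-3/7) = 18/35; a_3 = (18/35)/(13) = 18/455
  n = 4: D(4) = 4(4 + 4/3) = 64/3; numerator = -1(18/455) - 1(-3/35) = 3/65; a_4 = (3/65)/(64/3) = 9/4160
  n = 5: D(5) = 5(5 + 4/3) = 95/3; numerator = -1(9/4160) - 1(18/455) = -243/5824; a_5 = (-243/5824)/(95/3) = -729/553280

r = 1/3; a_0 = 1; a_1 = -3/7; a_2 = -3/35; a_3 = 18/455; a_4 = 9/4160; a_5 = -729/553280


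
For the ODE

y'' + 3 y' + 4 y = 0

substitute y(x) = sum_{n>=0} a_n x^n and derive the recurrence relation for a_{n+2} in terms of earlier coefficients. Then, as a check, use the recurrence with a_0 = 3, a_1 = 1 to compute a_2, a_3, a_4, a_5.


Substitute y = sum_n a_n x^n.
y''(x) has coefficient (n+2)(n+1) a_{n+2} at x^n;
3 y'(x) has coefficient 3 (n+1) a_{n+1} at x^n;
4 y(x) has coefficient 4 a_n at x^n.
Matching x^n: (n+2)(n+1) a_{n+2} + 3 (n+1) a_{n+1} + 4 a_n = 0.
Thus a_{n+2} = [-3 (n+1) a_{n+1} - 4 a_n] / ((n+1)(n+2)).

Check with a_0 = 3, a_1 = 1 (apply the recurrence for n = 0, 1, 2, 3): a_0 = 3, a_1 = 1, a_2 = -15/2, a_3 = 41/6, a_4 = -21/8, a_5 = 5/24.

a_(n+2) = [-3 (n+1) a_(n+1) - 4 a_n] / ((n+1)(n+2)); check: a_0 = 3, a_1 = 1, a_2 = -15/2, a_3 = 41/6, a_4 = -21/8, a_5 = 5/24


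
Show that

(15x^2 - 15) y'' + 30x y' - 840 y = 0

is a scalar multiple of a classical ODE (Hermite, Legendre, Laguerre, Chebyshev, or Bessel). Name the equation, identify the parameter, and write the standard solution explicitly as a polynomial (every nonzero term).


All three coefficients share the factor -15; dividing through by -15 gives  (1 - x^2) y'' - 2x y' + 56 y = 0.
This matches the Legendre equation (1 - x^2) y'' - 2x y' + n(n+1) y = 0 (note the -2x y' term) with n(n+1) = 56, so n = 7; the polynomial solution is P_7(x).
With y = sum_k a_k x^k, matching x^k gives (k+2)(k+1) a_{k+2} = [k(k+1) - n(n+1)] a_k = (k - 7)(k + 8) a_k. The right side vanishes at k = 7, so the series with the parity of 7 terminates at degree 7.
Standard normalization (P_n(1) = 1): leading coefficient (2n)!/(2^n (n!)^2) = 87178291200/(128*25401600) = 429/16, so a_7 = 429/16. Work downward with a_k = (k+1)(k+2) a_{k+2} / ((k - 7)(k + 8)):
  a_5 = (6)(7)(429/16) / ((5 - 7)(5 + 8)) = (9009/8)/(-26) = -693/16
  a_3 = (4)(5)(-693/16) / ((3 - 7)(3 + 8)) = (-3465/4)/(-44) = 315/16
  a_1 = (2)(3)(315/16) / ((1 - 7)(1 + 8)) = (945/8)/(-54) = -35/16
Hence P_7(x) = 429 x^7/16 - 693 x^5/16 + 315 x^3/16 - 35 x/16.

P_7(x); series = 429 x^7/16 - 693 x^5/16 + 315 x^3/16 - 35 x/16


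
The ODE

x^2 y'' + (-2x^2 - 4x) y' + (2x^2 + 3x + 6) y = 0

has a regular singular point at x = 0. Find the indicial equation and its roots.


Divide by x^2 to reach normal form y'' + P_1(x) y' + P_2(x) y = 0 with P_1(x) = -2 - 4/x and P_2(x) = 2 + 3/x + 6/x^2.
x = 0 is a singular point because the y'-coefficient -2 - 4/x has a pole at x = 0 and the y-coefficient 2 + 3/x + 6/x^2 has a pole at x = 0.
It is a regular singular point because x P_1(x) = p(x) = -2x - 4 and x^2 P_2(x) = q(x) = 2x^2 + 3x + 6 are polynomials, hence analytic at x = 0.
p(0) = -4,  q(0) = 6.
Indicial equation: r(r-1) + p(0) r + q(0) = 0, i.e. r^2 + (p(0) - 1) r + q(0) = 0, i.e. r^2 - 5 r + 6 = 0.
Discriminant: (-5)^2 - 4(6) = 1, so r = (5 ± 1)/2.
Solving: r_1 = 3, r_2 = 2.

indicial: r^2 - 5 r + 6 = 0; roots r_1 = 3, r_2 = 2


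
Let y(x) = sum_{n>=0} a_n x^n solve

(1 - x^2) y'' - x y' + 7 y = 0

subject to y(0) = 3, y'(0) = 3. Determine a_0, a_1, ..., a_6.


Ansatz: y(x) = sum_{n>=0} a_n x^n, so y'(x) = sum_{n>=1} n a_n x^(n-1) and y''(x) = sum_{n>=2} n(n-1) a_n x^(n-2).
Substitute into P(x) y'' + Q(x) y' + R(x) y = 0 with P(x) = 1 - x^2, Q(x) = -x, R(x) = 7, and match powers of x.
Initial conditions: a_0 = 3, a_1 = 3.
Setting the coefficient of each power of x to zero and solving order by order (substituting the coefficients already found):
  x^0: 2 a_2 + 7 a_0 = 0  ->  2 a_2 = -7 a_0 = -21  ->  a_2 = -21/2
  x^1: 6 a_3 + 6 a_1 = 0  ->  6 a_3 = -6 a_1 = -18  ->  a_3 = -3
  x^2: 12 a_4 + 3 a_2 = 0  ->  12 a_4 = -3 a_2 = 63/2  ->  a_4 = 21/8
  x^3: 20 a_5 - 2 a_3 = 0  ->  20 a_5 = 2 a_3 = -6  ->  a_5 = -3/10
  x^4: 30 a_6 - 9 a_4 = 0  ->  30 a_6 = 9 a_4 = 189/8  ->  a_6 = 63/80
Truncated series: y(x) = 3 + 3 x - (21/2) x^2 - 3 x^3 + (21/8) x^4 - (3/10) x^5 + (63/80) x^6 + O(x^7).

a_0 = 3; a_1 = 3; a_2 = -21/2; a_3 = -3; a_4 = 21/8; a_5 = -3/10; a_6 = 63/80


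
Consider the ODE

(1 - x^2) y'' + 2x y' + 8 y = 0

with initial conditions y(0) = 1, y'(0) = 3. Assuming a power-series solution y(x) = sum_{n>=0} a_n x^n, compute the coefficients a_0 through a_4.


Ansatz: y(x) = sum_{n>=0} a_n x^n, so y'(x) = sum_{n>=1} n a_n x^(n-1) and y''(x) = sum_{n>=2} n(n-1) a_n x^(n-2).
Substitute into P(x) y'' + Q(x) y' + R(x) y = 0 with P(x) = 1 - x^2, Q(x) = 2x, R(x) = 8, and match powers of x.
Initial conditions: a_0 = 1, a_1 = 3.
Setting the coefficient of each power of x to zero and solving order by order (substituting the coefficients already found):
  x^0: 2 a_2 + 8 a_0 = 0  ->  2 a_2 = -8 a_0 = -8  ->  a_2 = -4
  x^1: 6 a_3 + 10 a_1 = 0  ->  6 a_3 = -10 a_1 = -30  ->  a_3 = -5
  x^2: 12 a_4 + 10 a_2 = 0  ->  12 a_4 = -10 a_2 = 40  ->  a_4 = 10/3
Truncated series: y(x) = 1 + 3 x - 4 x^2 - 5 x^3 + (10/3) x^4 + O(x^5).

a_0 = 1; a_1 = 3; a_2 = -4; a_3 = -5; a_4 = 10/3


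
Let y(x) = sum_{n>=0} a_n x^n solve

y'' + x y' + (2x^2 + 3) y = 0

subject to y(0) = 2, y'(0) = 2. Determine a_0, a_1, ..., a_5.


Ansatz: y(x) = sum_{n>=0} a_n x^n, so y'(x) = sum_{n>=1} n a_n x^(n-1) and y''(x) = sum_{n>=2} n(n-1) a_n x^(n-2).
Substitute into P(x) y'' + Q(x) y' + R(x) y = 0 with P(x) = 1, Q(x) = x, R(x) = 2x^2 + 3, and match powers of x.
Initial conditions: a_0 = 2, a_1 = 2.
Setting the coefficient of each power of x to zero and solving order by order (substituting the coefficients already found):
  x^0: 2 a_2 + 3 a_0 = 0  ->  2 a_2 = -3 a_0 = -6  ->  a_2 = -3
  x^1: 6 a_3 + 4 a_1 = 0  ->  6 a_3 = -4 a_1 = -8  ->  a_3 = -4/3
  x^2: 12 a_4 + 5 a_2 + 2 a_0 = 0  ->  12 a_4 = -5 a_2 - 2 a_0 = 11  ->  a_4 = 11/12
  x^3: 20 a_5 + 6 a_3 + 2 a_1 = 0  ->  20 a_5 = -6 a_3 - 2 a_1 = 4  ->  a_5 = 1/5
Truncated series: y(x) = 2 + 2 x - 3 x^2 - (4/3) x^3 + (11/12) x^4 + (1/5) x^5 + O(x^6).

a_0 = 2; a_1 = 2; a_2 = -3; a_3 = -4/3; a_4 = 11/12; a_5 = 1/5


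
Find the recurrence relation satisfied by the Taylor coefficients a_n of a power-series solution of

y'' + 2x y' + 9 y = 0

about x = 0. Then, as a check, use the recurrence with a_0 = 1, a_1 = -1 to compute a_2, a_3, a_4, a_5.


Substitute y = sum_n a_n x^n.
y''(x) has coefficient (n+2)(n+1) a_{n+2} at x^n;
2 x y'(x) has coefficient 2 n a_n at x^n (shift);
9 y(x) has coefficient 9 a_n at x^n.
Matching x^n: (n+2)(n+1) a_{n+2} + (2n + 9) a_n = 0.
Thus a_{n+2} = (-2n - 9) / ((n+1)(n+2)) * a_n.

Check with a_0 = 1, a_1 = -1 (apply the recurrence for n = 0, 1, 2, 3): a_0 = 1, a_1 = -1, a_2 = -9/2, a_3 = 11/6, a_4 = 39/8, a_5 = -11/8.

a_(n+2) = (-2n - 9) / ((n+1)(n+2)) * a_n; check: a_0 = 1, a_1 = -1, a_2 = -9/2, a_3 = 11/6, a_4 = 39/8, a_5 = -11/8


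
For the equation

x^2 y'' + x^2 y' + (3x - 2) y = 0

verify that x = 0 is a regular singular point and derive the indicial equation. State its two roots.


Divide by x^2 to reach normal form y'' + P_1(x) y' + P_2(x) y = 0 with P_1(x) = 1 and P_2(x) = 3/x - 2/x^2.
x = 0 is a singular point because the y-coefficient 3/x - 2/x^2 has a pole at x = 0.
It is a regular singular point because x P_1(x) = p(x) = x and x^2 P_2(x) = q(x) = 3x - 2 are polynomials, hence analytic at x = 0.
p(0) = 0,  q(0) = -2.
Indicial equation: r(r-1) + p(0) r + q(0) = 0, i.e. r^2 + (p(0) - 1) r + q(0) = 0, i.e. r^2 - 1 r - 2 = 0.
Discriminant: (-1)^2 - 4(-2) = 9, so r = (1 ± 3)/2.
Solving: r_1 = 2, r_2 = -1.

indicial: r^2 - 1 r - 2 = 0; roots r_1 = 2, r_2 = -1


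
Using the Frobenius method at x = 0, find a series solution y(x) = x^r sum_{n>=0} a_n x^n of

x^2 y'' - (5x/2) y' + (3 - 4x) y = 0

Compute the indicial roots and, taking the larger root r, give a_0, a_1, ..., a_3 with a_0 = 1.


Write in Frobenius form y'' + (p(x)/x) y' + (q(x)/x^2) y = 0:
  p(x) = -5/2,  q(x) = 3 - 4x.
Indicial equation: r(r-1) + (-5/2) r + (3) = 0 -> roots r_1 = 2, r_2 = 3/2.
Take r = r_1 = 2. Let y(x) = x^r sum_{n>=0} a_n x^n with a_0 = 1.
Substitute y = x^r sum a_n x^n and match x^{r+n}. The recurrence is
  D(n) a_n - 4 a_{n-1} = 0,  where D(n) = (r+n)(r+n-1) + (-5/2)(r+n) + (3).
  a_n = 4 / D(n) * a_{n-1}.
Since the indicial polynomial factors as (r - r_1)(r - r_2), D(n) = (r_1 + n - r_1)(r_1 + n - r_2) = n(n + 1/2).
Evaluating step by step (a_0 = 1):
  n = 1: D(1) = 1(1 + 1/2) = 3/2; numerator = 4(1) = 4; a_1 = (4)/(3/2) = 8/3
  n = 2: D(2) = 2(2 + 1/2) = 5; numerator = 4(8/3) = 32/3; a_2 = (32/3)/(5) = 32/15
  n = 3: D(3) = 3(3 + 1/2) = 21/2; numerator = 4(32/15) = 128/15; a_3 = (128/15)/(21/2) = 256/315

r = 2; a_0 = 1; a_1 = 8/3; a_2 = 32/15; a_3 = 256/315
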